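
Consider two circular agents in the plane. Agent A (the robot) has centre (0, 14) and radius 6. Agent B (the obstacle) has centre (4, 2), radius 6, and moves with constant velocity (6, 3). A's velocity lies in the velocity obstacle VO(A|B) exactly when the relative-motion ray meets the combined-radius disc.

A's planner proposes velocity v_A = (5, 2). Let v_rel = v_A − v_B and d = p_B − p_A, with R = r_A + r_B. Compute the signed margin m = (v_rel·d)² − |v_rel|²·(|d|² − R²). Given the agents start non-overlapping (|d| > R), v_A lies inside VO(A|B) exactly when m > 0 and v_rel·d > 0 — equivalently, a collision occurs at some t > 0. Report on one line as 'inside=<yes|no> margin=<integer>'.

d = (4, -12),  |d|² = 160;  R = 6+6 = 12,  c = 160−12² = 16
v_rel = (-1, -1),  |v_rel|² = 2;  v_rel·d = (-1)·(4) + (-1)·(-12) = 8
2·t² − 16·t + 16 = 0  ⇒  m = 8² − 2·16 = 32
m = 32 > 0,  v_rel·d = 8 > 0  ⇒  inside

inside=yes margin=32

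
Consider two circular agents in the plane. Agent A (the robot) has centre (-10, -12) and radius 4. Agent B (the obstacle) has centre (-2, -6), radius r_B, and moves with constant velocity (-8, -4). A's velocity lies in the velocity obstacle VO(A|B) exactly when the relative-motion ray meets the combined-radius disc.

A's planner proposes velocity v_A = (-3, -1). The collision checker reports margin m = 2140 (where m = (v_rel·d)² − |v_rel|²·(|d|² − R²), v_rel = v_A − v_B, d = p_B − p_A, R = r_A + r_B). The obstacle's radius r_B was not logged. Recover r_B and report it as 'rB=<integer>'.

m = 2140
d = (8, 6);  v_rel = (5, 3),  |v_rel|² = 34
v_rel×d = (5)·(6) − (3)·(8) = 6
since m = R²·34 − 6²:  R² = (36 + 2140) / 34 = 64
R = √64 = 8  ⇒  r_B = 8 − 4 = 4

rB=4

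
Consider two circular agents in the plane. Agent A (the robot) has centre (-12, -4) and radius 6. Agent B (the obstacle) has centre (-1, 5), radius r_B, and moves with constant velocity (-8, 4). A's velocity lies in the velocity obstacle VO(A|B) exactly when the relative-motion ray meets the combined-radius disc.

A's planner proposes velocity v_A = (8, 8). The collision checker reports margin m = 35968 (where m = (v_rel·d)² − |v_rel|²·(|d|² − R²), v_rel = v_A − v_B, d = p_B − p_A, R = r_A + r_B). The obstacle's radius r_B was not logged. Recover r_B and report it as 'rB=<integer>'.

m = 35968
d = (11, 9);  v_rel = (16, 4),  |v_rel|² = 272
v_rel×d = (16)·(9) − (4)·(11) = 100
since m = R²·272 − 100²:  R² = (10000 + 35968) / 272 = 169
R = √169 = 13  ⇒  r_B = 13 − 6 = 7

rB=7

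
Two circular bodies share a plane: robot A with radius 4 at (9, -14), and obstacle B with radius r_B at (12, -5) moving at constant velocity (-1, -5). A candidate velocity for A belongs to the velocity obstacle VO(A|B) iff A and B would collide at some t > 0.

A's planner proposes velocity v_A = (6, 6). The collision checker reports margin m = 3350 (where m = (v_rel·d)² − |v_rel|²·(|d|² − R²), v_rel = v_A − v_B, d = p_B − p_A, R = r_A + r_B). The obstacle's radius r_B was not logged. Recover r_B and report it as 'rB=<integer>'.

m = 3350
d = (3, 9);  v_rel = (7, 11),  |v_rel|² = 170
v_rel×d = (7)·(9) − (11)·(3) = 30
since m = R²·170 − 30²:  R² = (900 + 3350) / 170 = 25
R = √25 = 5  ⇒  r_B = 5 − 4 = 1

rB=1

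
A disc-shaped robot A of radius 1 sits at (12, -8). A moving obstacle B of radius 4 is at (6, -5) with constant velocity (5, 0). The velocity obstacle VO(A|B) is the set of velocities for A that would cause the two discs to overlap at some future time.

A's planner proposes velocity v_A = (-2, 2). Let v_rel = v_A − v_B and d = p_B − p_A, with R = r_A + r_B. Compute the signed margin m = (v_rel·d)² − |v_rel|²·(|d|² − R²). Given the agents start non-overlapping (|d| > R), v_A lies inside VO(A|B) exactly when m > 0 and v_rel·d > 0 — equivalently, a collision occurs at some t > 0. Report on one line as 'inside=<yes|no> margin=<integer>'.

d = (-6, 3),  |d|² = 45;  R = 1+4 = 5,  c = 45−5² = 20
v_rel = (-7, 2),  |v_rel|² = 53;  v_rel·d = (-7)·(-6) + (2)·(3) = 48
53·t² − 96·t + 20 = 0  ⇒  m = 48² − 53·20 = 1244
m = 1244 > 0,  v_rel·d = 48 > 0  ⇒  inside

inside=yes margin=1244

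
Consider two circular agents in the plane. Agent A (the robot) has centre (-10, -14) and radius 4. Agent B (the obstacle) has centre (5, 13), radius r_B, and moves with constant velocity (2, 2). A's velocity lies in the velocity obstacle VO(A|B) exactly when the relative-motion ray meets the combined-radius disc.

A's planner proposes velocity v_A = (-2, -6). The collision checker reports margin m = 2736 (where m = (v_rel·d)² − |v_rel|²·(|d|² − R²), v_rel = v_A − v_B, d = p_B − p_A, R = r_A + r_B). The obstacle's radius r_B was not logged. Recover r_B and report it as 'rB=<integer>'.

m = 2736
d = (15, 27);  v_rel = (-4, -8),  |v_rel|² = 80
v_rel×d = (-4)·(27) − (-8)·(15) = 12
since m = R²·80 − 12²:  R² = (144 + 2736) / 80 = 36
R = √36 = 6  ⇒  r_B = 6 − 4 = 2

rB=2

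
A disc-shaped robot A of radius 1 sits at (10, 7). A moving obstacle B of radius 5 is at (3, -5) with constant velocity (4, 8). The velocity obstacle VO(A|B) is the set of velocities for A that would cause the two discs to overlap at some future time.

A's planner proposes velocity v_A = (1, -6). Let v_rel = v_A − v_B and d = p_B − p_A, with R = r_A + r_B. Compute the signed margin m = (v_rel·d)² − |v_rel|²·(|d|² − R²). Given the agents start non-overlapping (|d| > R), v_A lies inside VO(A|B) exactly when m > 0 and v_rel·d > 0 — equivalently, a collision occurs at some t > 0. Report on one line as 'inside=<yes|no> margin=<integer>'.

d = (-7, -12),  |d|² = 193;  R = 1+5 = 6,  c = 193−6² = 157
v_rel = (-3, -14),  |v_rel|² = 205;  v_rel·d = (-3)·(-7) + (-14)·(-12) = 189
205·t² − 378·t + 157 = 0  ⇒  m = 189² − 205·157 = 3536
m = 3536 > 0,  v_rel·d = 189 > 0  ⇒  inside

inside=yes margin=3536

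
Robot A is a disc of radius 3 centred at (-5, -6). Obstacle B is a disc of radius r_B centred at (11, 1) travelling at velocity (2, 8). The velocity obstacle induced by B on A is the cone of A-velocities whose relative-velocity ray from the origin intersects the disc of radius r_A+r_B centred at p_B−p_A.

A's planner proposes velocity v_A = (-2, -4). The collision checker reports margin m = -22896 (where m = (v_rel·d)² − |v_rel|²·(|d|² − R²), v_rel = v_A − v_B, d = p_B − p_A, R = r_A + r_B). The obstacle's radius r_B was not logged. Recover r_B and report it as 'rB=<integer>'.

m = -22896
d = (16, 7);  v_rel = (-4, -12),  |v_rel|² = 160
v_rel×d = (-4)·(7) − (-12)·(16) = 164
since m = R²·160 − 164²:  R² = (26896 + -22896) / 160 = 25
R = √25 = 5  ⇒  r_B = 5 − 3 = 2

rB=2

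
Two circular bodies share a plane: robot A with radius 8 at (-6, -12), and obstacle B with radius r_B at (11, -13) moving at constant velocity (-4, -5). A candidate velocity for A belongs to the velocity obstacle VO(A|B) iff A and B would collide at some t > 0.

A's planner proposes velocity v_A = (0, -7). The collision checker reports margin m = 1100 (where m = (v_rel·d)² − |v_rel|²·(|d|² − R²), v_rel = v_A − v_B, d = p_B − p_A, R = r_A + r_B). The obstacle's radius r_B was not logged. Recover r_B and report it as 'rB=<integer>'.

m = 1100
d = (17, -1);  v_rel = (4, -2),  |v_rel|² = 20
v_rel×d = (4)·(-1) − (-2)·(17) = 30
since m = R²·20 − 30²:  R² = (900 + 1100) / 20 = 100
R = √100 = 10  ⇒  r_B = 10 − 8 = 2

rB=2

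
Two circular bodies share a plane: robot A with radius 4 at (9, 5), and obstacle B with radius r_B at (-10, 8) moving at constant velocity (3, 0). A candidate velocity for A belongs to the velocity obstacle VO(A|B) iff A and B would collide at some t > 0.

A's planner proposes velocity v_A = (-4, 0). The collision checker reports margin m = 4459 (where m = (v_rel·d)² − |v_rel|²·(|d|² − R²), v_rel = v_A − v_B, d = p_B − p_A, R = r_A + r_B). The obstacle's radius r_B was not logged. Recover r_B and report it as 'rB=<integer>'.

m = 4459
d = (-19, 3);  v_rel = (-7, 0),  |v_rel|² = 49
v_rel×d = (-7)·(3) − (0)·(-19) = -21
since m = R²·49 − (-21)²:  R² = (441 + 4459) / 49 = 100
R = √100 = 10  ⇒  r_B = 10 − 4 = 6

rB=6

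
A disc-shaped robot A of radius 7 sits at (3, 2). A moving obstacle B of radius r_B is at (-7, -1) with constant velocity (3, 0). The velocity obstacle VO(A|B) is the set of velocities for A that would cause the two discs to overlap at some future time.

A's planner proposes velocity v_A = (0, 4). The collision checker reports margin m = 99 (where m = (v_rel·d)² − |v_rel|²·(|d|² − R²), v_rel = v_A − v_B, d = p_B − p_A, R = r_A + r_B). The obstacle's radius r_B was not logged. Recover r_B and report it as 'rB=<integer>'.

m = 99
d = (-10, -3);  v_rel = (-3, 4),  |v_rel|² = 25
v_rel×d = (-3)·(-3) − (4)·(-10) = 49
since m = R²·25 − 49²:  R² = (2401 + 99) / 25 = 100
R = √100 = 10  ⇒  r_B = 10 − 7 = 3

rB=3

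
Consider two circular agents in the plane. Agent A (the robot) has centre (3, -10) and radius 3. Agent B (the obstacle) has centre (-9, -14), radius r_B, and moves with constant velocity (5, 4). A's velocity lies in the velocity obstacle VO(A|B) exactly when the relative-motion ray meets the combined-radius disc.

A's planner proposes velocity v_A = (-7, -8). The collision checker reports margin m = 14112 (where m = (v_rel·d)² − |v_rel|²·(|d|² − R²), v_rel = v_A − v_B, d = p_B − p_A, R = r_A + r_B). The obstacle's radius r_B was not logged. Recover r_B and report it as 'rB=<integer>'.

m = 14112
d = (-12, -4);  v_rel = (-12, -12),  |v_rel|² = 288
v_rel×d = (-12)·(-4) − (-12)·(-12) = -96
since m = R²·288 − (-96)²:  R² = (9216 + 14112) / 288 = 81
R = √81 = 9  ⇒  r_B = 9 − 3 = 6

rB=6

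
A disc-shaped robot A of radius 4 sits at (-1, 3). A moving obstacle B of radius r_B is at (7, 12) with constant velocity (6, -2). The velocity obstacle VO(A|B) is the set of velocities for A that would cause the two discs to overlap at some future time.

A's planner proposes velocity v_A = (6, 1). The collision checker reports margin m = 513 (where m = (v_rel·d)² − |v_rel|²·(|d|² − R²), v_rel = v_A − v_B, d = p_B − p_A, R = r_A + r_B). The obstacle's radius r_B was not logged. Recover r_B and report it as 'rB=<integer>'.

m = 513
d = (8, 9);  v_rel = (0, 3),  |v_rel|² = 9
v_rel×d = (0)·(9) − (3)·(8) = -24
since m = R²·9 − (-24)²:  R² = (576 + 513) / 9 = 121
R = √121 = 11  ⇒  r_B = 11 − 4 = 7

rB=7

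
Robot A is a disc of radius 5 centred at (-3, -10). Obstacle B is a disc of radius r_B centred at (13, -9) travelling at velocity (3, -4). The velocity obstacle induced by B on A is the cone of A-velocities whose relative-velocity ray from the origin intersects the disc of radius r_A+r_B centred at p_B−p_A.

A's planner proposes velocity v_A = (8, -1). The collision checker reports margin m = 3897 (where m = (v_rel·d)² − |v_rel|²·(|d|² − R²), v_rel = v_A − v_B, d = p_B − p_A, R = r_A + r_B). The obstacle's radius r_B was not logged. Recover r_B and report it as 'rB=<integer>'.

m = 3897
d = (16, 1);  v_rel = (5, 3),  |v_rel|² = 34
v_rel×d = (5)·(1) − (3)·(16) = -43
since m = R²·34 − (-43)²:  R² = (1849 + 3897) / 34 = 169
R = √169 = 13  ⇒  r_B = 13 − 5 = 8

rB=8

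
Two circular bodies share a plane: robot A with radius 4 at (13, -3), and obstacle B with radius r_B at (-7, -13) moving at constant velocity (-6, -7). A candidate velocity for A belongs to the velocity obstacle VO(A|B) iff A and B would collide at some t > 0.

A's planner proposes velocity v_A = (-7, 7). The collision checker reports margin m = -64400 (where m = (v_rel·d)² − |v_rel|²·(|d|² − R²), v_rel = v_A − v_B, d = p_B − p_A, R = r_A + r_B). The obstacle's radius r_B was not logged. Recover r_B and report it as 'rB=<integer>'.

m = -64400
d = (-20, -10);  v_rel = (-1, 14),  |v_rel|² = 197
v_rel×d = (-1)·(-10) − (14)·(-20) = 290
since m = R²·197 − 290²:  R² = (84100 + -64400) / 197 = 100
R = √100 = 10  ⇒  r_B = 10 − 4 = 6

rB=6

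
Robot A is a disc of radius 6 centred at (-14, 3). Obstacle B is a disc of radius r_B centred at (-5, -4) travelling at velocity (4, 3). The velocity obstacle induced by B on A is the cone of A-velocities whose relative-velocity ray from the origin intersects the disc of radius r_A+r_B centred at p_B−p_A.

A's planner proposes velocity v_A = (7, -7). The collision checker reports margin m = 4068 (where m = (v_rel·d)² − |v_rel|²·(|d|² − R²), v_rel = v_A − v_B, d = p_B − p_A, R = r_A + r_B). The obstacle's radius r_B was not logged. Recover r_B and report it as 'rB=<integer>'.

m = 4068
d = (9, -7);  v_rel = (3, -10),  |v_rel|² = 109
v_rel×d = (3)·(-7) − (-10)·(9) = 69
since m = R²·109 − 69²:  R² = (4761 + 4068) / 109 = 81
R = √81 = 9  ⇒  r_B = 9 − 6 = 3

rB=3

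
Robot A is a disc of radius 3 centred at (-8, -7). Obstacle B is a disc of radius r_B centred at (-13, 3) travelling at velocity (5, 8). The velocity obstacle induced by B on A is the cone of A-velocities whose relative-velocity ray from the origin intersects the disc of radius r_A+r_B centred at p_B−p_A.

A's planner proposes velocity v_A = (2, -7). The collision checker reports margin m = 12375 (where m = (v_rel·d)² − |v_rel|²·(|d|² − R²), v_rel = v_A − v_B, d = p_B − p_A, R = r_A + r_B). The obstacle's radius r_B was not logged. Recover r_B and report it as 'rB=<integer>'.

m = 12375
d = (-5, 10);  v_rel = (-3, -15),  |v_rel|² = 234
v_rel×d = (-3)·(10) − (-15)·(-5) = -105
since m = R²·234 − (-105)²:  R² = (11025 + 12375) / 234 = 100
R = √100 = 10  ⇒  r_B = 10 − 3 = 7

rB=7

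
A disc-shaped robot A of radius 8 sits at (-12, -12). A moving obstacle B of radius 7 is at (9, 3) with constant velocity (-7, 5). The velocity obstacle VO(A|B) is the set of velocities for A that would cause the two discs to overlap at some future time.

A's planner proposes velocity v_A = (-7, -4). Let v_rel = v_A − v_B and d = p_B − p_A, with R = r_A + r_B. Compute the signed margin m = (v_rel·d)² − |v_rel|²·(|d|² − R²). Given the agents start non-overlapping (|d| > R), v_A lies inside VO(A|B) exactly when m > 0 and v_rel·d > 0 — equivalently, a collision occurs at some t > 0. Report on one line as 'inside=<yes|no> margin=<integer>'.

d = (21, 15),  |d|² = 666;  R = 8+7 = 15,  c = 666−15² = 441
v_rel = (0, -9),  |v_rel|² = 81;  v_rel·d = (0)·(21) + (-9)·(15) = -135
81·t² + 270·t + 441 = 0  ⇒  m = (-135)² − 81·441 = -17496
m = -17496 < 0,  v_rel·d = -135 < 0  ⇒  outside

inside=no margin=-17496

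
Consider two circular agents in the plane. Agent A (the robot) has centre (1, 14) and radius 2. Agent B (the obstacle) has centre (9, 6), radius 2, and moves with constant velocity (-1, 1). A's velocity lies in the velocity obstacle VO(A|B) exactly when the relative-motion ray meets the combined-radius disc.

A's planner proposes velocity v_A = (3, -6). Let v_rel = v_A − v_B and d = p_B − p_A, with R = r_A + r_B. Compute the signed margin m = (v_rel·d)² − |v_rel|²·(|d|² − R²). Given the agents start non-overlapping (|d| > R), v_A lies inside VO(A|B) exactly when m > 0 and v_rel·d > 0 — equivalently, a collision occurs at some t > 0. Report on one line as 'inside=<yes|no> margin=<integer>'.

d = (8, -8),  |d|² = 128;  R = 2+2 = 4,  c = 128−4² = 112
v_rel = (4, -7),  |v_rel|² = 65;  v_rel·d = (4)·(8) + (-7)·(-8) = 88
65·t² − 176·t + 112 = 0  ⇒  m = 88² − 65·112 = 464
m = 464 > 0,  v_rel·d = 88 > 0  ⇒  inside

inside=yes margin=464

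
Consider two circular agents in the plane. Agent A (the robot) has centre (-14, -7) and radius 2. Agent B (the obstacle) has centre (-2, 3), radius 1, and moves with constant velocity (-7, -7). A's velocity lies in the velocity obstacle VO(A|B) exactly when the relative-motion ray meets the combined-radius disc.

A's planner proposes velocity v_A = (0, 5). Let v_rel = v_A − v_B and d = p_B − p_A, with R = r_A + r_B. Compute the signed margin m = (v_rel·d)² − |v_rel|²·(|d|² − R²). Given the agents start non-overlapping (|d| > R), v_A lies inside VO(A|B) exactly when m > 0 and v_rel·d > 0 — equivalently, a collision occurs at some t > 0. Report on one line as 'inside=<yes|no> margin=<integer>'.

d = (12, 10),  |d|² = 244;  R = 2+1 = 3,  c = 244−3² = 235
v_rel = (7, 12),  |v_rel|² = 193;  v_rel·d = (7)·(12) + (12)·(10) = 204
193·t² − 408·t + 235 = 0  ⇒  m = 204² − 193·235 = -3739
m = -3739 < 0,  v_rel·d = 204 > 0  ⇒  outside

inside=no margin=-3739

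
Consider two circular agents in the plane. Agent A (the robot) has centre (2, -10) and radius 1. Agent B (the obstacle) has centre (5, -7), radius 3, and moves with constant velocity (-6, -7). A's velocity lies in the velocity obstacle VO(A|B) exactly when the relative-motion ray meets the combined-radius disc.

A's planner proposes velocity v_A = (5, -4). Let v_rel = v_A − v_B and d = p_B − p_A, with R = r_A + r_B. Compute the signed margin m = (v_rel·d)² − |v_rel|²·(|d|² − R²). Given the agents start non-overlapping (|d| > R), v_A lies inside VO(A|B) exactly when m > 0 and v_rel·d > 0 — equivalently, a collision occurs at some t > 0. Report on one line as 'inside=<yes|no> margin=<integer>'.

d = (3, 3),  |d|² = 18;  R = 1+3 = 4,  c = 18−4² = 2
v_rel = (11, 3),  |v_rel|² = 130;  v_rel·d = (11)·(3) + (3)·(3) = 42
130·t² − 84·t + 2 = 0  ⇒  m = 42² − 130·2 = 1504
m = 1504 > 0,  v_rel·d = 42 > 0  ⇒  inside

inside=yes margin=1504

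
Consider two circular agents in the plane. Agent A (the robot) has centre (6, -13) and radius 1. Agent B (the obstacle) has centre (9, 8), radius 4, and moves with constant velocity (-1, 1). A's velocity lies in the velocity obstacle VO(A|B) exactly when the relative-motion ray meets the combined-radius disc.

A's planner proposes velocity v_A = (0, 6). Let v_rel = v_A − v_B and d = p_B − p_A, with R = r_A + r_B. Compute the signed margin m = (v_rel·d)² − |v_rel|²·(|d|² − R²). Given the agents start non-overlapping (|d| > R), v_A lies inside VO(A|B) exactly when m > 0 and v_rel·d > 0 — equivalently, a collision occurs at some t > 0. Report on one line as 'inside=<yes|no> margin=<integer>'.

d = (3, 21),  |d|² = 450;  R = 1+4 = 5,  c = 450−5² = 425
v_rel = (1, 5),  |v_rel|² = 26;  v_rel·d = (1)·(3) + (5)·(21) = 108
26·t² − 216·t + 425 = 0  ⇒  m = 108² − 26·425 = 614
m = 614 > 0,  v_rel·d = 108 > 0  ⇒  inside

inside=yes margin=614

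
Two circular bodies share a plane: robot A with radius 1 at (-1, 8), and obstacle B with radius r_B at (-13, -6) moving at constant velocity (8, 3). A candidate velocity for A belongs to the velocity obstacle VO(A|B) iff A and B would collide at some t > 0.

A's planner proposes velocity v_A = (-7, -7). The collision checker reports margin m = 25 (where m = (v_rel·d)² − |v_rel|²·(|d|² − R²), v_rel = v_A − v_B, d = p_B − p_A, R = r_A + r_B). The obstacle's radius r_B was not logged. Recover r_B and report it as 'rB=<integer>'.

m = 25
d = (-12, -14);  v_rel = (-15, -10),  |v_rel|² = 325
v_rel×d = (-15)·(-14) − (-10)·(-12) = 90
since m = R²·325 − 90²:  R² = (8100 + 25) / 325 = 25
R = √25 = 5  ⇒  r_B = 5 − 1 = 4

rB=4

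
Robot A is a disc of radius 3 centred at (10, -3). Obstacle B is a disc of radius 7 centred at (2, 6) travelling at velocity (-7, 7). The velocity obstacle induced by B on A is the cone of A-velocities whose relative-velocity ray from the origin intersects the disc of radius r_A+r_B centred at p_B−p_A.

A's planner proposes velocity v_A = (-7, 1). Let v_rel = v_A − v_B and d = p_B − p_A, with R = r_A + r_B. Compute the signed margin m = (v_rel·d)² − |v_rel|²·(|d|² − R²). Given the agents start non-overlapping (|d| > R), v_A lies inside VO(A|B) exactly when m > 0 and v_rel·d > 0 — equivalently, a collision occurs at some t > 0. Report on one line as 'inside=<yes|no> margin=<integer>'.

d = (-8, 9),  |d|² = 145;  R = 3+7 = 10,  c = 145−10² = 45
v_rel = (0, -6),  |v_rel|² = 36;  v_rel·d = (0)·(-8) + (-6)·(9) = -54
36·t² + 108·t + 45 = 0  ⇒  m = (-54)² − 36·45 = 1296
m = 1296 > 0,  v_rel·d = -54 < 0  ⇒  outside

inside=no margin=1296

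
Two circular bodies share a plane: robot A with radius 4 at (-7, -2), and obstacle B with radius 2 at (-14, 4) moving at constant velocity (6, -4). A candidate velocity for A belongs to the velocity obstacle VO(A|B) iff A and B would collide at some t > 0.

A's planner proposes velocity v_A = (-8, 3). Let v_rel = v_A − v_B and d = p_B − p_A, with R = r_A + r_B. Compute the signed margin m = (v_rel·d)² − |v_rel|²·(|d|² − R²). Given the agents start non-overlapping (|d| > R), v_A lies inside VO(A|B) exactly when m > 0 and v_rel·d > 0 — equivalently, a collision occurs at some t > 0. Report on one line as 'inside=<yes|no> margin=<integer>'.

d = (-7, 6),  |d|² = 85;  R = 4+2 = 6,  c = 85−6² = 49
v_rel = (-14, 7),  |v_rel|² = 245;  v_rel·d = (-14)·(-7) + (7)·(6) = 140
245·t² − 280·t + 49 = 0  ⇒  m = 140² − 245·49 = 7595
m = 7595 > 0,  v_rel·d = 140 > 0  ⇒  inside

inside=yes margin=7595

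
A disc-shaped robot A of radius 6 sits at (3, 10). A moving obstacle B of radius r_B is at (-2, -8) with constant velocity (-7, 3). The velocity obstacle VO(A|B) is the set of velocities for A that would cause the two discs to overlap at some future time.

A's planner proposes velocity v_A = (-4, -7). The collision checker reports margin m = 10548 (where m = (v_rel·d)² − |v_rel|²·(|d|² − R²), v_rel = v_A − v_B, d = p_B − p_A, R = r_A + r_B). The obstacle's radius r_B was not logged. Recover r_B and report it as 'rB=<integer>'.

m = 10548
d = (-5, -18);  v_rel = (3, -10),  |v_rel|² = 109
v_rel×d = (3)·(-18) − (-10)·(-5) = -104
since m = R²·109 − (-104)²:  R² = (10816 + 10548) / 109 = 196
R = √196 = 14  ⇒  r_B = 14 − 6 = 8

rB=8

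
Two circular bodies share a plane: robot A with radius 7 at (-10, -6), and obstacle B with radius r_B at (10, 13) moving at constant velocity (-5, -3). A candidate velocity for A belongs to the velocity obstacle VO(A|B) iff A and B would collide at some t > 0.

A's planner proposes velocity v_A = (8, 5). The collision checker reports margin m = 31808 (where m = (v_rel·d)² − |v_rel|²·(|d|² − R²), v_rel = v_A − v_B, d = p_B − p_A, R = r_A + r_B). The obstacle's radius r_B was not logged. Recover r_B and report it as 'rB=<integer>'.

m = 31808
d = (20, 19);  v_rel = (13, 8),  |v_rel|² = 233
v_rel×d = (13)·(19) − (8)·(20) = 87
since m = R²·233 − 87²:  R² = (7569 + 31808) / 233 = 169
R = √169 = 13  ⇒  r_B = 13 − 7 = 6

rB=6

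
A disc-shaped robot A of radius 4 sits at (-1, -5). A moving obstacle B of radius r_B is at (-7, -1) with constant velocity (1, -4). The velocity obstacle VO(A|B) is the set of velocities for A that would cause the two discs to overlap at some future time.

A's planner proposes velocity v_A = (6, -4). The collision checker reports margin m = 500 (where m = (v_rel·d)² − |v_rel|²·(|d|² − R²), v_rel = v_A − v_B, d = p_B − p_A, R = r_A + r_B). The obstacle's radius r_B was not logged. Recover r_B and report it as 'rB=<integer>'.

m = 500
d = (-6, 4);  v_rel = (5, 0),  |v_rel|² = 25
v_rel×d = (5)·(4) − (0)·(-6) = 20
since m = R²·25 − 20²:  R² = (400 + 500) / 25 = 36
R = √36 = 6  ⇒  r_B = 6 − 4 = 2

rB=2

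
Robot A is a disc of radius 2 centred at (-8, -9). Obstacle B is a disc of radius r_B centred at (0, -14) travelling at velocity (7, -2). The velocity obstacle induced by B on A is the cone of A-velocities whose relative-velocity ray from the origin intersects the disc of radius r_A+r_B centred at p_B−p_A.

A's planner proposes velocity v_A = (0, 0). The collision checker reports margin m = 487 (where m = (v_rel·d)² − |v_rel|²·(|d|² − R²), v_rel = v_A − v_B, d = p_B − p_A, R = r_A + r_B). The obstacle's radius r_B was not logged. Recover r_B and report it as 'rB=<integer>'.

m = 487
d = (8, -5);  v_rel = (-7, 2),  |v_rel|² = 53
v_rel×d = (-7)·(-5) − (2)·(8) = 19
since m = R²·53 − 19²:  R² = (361 + 487) / 53 = 16
R = √16 = 4  ⇒  r_B = 4 − 2 = 2

rB=2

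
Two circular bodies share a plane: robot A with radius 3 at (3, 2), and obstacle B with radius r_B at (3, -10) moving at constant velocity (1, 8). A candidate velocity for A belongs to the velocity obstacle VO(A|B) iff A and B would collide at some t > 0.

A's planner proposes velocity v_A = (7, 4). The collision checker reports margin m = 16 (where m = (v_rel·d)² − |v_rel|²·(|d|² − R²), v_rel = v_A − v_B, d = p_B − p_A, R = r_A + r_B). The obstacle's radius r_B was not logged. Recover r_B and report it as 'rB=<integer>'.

m = 16
d = (0, -12);  v_rel = (6, -4),  |v_rel|² = 52
v_rel×d = (6)·(-12) − (-4)·(0) = -72
since m = R²·52 − (-72)²:  R² = (5184 + 16) / 52 = 100
R = √100 = 10  ⇒  r_B = 10 − 3 = 7

rB=7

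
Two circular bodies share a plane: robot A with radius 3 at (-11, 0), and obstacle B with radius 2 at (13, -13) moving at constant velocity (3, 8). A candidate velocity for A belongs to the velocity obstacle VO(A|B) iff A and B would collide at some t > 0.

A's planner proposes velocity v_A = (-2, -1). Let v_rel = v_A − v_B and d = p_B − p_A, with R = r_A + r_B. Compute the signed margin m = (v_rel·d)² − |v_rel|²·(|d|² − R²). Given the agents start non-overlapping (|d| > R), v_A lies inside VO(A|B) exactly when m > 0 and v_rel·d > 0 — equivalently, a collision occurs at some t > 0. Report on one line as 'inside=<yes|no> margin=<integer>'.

d = (24, -13),  |d|² = 745;  R = 3+2 = 5,  c = 745−5² = 720
v_rel = (-5, -9),  |v_rel|² = 106;  v_rel·d = (-5)·(24) + (-9)·(-13) = -3
106·t² + 6·t + 720 = 0  ⇒  m = (-3)² − 106·720 = -76311
m = -76311 < 0,  v_rel·d = -3 < 0  ⇒  outside

inside=no margin=-76311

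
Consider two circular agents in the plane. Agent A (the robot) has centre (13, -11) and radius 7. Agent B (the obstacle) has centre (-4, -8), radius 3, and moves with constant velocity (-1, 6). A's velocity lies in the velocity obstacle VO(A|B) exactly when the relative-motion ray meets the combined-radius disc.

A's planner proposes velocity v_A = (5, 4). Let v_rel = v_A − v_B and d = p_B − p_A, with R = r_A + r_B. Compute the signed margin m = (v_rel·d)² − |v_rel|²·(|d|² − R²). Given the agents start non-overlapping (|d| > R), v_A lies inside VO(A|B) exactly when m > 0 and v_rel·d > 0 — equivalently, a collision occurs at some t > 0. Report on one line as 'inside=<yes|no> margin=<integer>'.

d = (-17, 3),  |d|² = 298;  R = 7+3 = 10,  c = 298−10² = 198
v_rel = (6, -2),  |v_rel|² = 40;  v_rel·d = (6)·(-17) + (-2)·(3) = -108
40·t² + 216·t + 198 = 0  ⇒  m = (-108)² − 40·198 = 3744
m = 3744 > 0,  v_rel·d = -108 < 0  ⇒  outside

inside=no margin=3744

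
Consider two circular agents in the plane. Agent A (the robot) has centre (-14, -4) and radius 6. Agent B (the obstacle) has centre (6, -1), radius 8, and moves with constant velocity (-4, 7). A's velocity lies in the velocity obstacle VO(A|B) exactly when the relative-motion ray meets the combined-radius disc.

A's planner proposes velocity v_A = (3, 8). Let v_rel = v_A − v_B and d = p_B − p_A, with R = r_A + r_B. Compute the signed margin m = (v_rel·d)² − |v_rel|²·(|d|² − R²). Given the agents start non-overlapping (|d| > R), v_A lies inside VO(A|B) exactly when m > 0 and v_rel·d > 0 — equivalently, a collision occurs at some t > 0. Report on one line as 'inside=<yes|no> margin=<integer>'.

d = (20, 3),  |d|² = 409;  R = 6+8 = 14,  c = 409−14² = 213
v_rel = (7, 1),  |v_rel|² = 50;  v_rel·d = (7)·(20) + (1)·(3) = 143
50·t² − 286·t + 213 = 0  ⇒  m = 143² − 50·213 = 9799
m = 9799 > 0,  v_rel·d = 143 > 0  ⇒  inside

inside=yes margin=9799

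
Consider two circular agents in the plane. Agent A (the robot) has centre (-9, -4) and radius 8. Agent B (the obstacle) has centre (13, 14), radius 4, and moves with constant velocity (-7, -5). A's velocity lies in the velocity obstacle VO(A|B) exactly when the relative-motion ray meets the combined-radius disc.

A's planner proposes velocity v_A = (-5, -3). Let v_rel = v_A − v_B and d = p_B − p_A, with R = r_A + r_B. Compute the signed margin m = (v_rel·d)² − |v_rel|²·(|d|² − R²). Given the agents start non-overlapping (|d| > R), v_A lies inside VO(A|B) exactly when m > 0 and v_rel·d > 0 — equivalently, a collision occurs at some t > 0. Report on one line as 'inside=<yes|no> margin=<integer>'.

d = (22, 18),  |d|² = 808;  R = 8+4 = 12,  c = 808−12² = 664
v_rel = (2, 2),  |v_rel|² = 8;  v_rel·d = (2)·(22) + (2)·(18) = 80
8·t² − 160·t + 664 = 0  ⇒  m = 80² − 8·664 = 1088
m = 1088 > 0,  v_rel·d = 80 > 0  ⇒  inside

inside=yes margin=1088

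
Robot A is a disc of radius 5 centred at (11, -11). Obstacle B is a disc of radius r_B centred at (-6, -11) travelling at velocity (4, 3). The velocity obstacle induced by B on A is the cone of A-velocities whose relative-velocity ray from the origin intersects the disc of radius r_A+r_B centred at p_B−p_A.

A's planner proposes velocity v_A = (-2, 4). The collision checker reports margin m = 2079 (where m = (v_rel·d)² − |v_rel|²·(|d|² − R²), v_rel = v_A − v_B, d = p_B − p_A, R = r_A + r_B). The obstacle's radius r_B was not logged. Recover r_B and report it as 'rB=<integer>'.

m = 2079
d = (-17, 0);  v_rel = (-6, 1),  |v_rel|² = 37
v_rel×d = (-6)·(0) − (1)·(-17) = 17
since m = R²·37 − 17²:  R² = (289 + 2079) / 37 = 64
R = √64 = 8  ⇒  r_B = 8 − 5 = 3

rB=3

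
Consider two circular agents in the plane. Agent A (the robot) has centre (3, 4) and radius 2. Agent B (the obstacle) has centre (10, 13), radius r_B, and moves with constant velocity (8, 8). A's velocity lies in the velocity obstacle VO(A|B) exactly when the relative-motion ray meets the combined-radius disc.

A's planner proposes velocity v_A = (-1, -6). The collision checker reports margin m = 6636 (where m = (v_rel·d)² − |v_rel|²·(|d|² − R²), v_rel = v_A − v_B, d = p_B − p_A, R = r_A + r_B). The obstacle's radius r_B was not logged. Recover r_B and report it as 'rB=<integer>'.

m = 6636
d = (7, 9);  v_rel = (-9, -14),  |v_rel|² = 277
v_rel×d = (-9)·(9) − (-14)·(7) = 17
since m = R²·277 − 17²:  R² = (289 + 6636) / 277 = 25
R = √25 = 5  ⇒  r_B = 5 − 2 = 3

rB=3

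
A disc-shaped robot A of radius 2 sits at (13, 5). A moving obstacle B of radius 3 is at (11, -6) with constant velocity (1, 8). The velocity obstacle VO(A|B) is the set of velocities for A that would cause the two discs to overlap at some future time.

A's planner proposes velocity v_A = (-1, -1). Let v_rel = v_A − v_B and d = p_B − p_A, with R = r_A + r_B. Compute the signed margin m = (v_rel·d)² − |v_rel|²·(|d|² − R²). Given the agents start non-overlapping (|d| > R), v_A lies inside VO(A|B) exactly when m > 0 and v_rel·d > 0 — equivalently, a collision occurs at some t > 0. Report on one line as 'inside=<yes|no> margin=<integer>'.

d = (-2, -11),  |d|² = 125;  R = 2+3 = 5,  c = 125−5² = 100
v_rel = (-2, -9),  |v_rel|² = 85;  v_rel·d = (-2)·(-2) + (-9)·(-11) = 103
85·t² − 206·t + 100 = 0  ⇒  m = 103² − 85·100 = 2109
m = 2109 > 0,  v_rel·d = 103 > 0  ⇒  inside

inside=yes margin=2109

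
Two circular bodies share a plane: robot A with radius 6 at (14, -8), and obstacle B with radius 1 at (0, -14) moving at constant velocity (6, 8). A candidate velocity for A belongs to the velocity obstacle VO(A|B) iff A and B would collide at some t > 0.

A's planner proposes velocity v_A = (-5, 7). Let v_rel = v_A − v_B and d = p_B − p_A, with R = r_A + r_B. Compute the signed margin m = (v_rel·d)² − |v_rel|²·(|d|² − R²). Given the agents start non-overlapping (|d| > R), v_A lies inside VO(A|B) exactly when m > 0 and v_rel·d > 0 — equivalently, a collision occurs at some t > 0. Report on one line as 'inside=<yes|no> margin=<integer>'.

d = (-14, -6),  |d|² = 232;  R = 6+1 = 7,  c = 232−7² = 183
v_rel = (-11, -1),  |v_rel|² = 122;  v_rel·d = (-11)·(-14) + (-1)·(-6) = 160
122·t² − 320·t + 183 = 0  ⇒  m = 160² − 122·183 = 3274
m = 3274 > 0,  v_rel·d = 160 > 0  ⇒  inside

inside=yes margin=3274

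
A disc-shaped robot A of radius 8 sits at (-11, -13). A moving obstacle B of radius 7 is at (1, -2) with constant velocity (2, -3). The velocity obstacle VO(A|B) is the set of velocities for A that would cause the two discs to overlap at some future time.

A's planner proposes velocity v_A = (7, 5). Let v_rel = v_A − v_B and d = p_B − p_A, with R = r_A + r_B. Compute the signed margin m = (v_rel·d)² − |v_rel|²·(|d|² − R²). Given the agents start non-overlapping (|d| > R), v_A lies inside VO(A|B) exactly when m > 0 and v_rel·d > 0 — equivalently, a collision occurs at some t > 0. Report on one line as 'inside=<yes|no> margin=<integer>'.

d = (12, 11),  |d|² = 265;  R = 8+7 = 15,  c = 265−15² = 40
v_rel = (5, 8),  |v_rel|² = 89;  v_rel·d = (5)·(12) + (8)·(11) = 148
89·t² − 296·t + 40 = 0  ⇒  m = 148² − 89·40 = 18344
m = 18344 > 0,  v_rel·d = 148 > 0  ⇒  inside

inside=yes margin=18344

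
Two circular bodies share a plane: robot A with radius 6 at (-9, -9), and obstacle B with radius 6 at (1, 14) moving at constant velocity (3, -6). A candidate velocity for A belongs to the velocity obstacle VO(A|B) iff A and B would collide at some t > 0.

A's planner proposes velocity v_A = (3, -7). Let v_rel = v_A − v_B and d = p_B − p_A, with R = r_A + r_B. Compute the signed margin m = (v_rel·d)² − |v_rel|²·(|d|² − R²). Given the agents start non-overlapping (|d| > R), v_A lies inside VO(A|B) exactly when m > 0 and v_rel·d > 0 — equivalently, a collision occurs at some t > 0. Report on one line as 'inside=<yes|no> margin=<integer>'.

d = (10, 23),  |d|² = 629;  R = 6+6 = 12,  c = 629−12² = 485
v_rel = (0, -1),  |v_rel|² = 1;  v_rel·d = (0)·(10) + (-1)·(23) = -23
1·t² + 46·t + 485 = 0  ⇒  m = (-23)² − 1·485 = 44
m = 44 > 0,  v_rel·d = -23 < 0  ⇒  outside

inside=no margin=44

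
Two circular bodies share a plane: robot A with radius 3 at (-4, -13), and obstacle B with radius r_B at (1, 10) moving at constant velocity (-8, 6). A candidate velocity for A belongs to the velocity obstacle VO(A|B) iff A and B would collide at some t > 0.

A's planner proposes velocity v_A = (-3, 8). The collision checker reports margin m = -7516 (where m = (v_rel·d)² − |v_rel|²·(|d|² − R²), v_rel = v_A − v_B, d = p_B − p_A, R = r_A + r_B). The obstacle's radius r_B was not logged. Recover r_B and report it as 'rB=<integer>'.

m = -7516
d = (5, 23);  v_rel = (5, 2),  |v_rel|² = 29
v_rel×d = (5)·(23) − (2)·(5) = 105
since m = R²·29 − 105²:  R² = (11025 + -7516) / 29 = 121
R = √121 = 11  ⇒  r_B = 11 − 3 = 8

rB=8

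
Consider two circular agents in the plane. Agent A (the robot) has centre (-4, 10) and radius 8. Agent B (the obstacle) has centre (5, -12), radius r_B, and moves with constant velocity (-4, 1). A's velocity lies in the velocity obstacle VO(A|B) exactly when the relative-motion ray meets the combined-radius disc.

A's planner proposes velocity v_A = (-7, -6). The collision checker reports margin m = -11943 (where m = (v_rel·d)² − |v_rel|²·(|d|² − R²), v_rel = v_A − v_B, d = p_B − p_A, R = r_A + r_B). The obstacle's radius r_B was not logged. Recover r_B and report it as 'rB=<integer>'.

m = -11943
d = (9, -22);  v_rel = (-3, -7),  |v_rel|² = 58
v_rel×d = (-3)·(-22) − (-7)·(9) = 129
since m = R²·58 − 129²:  R² = (16641 + -11943) / 58 = 81
R = √81 = 9  ⇒  r_B = 9 − 8 = 1

rB=1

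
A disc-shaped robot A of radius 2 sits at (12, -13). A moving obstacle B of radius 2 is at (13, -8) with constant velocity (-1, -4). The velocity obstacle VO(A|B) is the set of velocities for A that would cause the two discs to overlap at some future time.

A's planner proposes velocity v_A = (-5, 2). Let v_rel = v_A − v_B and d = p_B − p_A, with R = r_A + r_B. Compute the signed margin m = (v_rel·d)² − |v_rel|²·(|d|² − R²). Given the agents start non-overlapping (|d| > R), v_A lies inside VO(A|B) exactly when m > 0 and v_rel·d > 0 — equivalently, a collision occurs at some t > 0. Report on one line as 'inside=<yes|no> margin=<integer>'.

d = (1, 5),  |d|² = 26;  R = 2+2 = 4,  c = 26−4² = 10
v_rel = (-4, 6),  |v_rel|² = 52;  v_rel·d = (-4)·(1) + (6)·(5) = 26
52·t² − 52·t + 10 = 0  ⇒  m = 26² − 52·10 = 156
m = 156 > 0,  v_rel·d = 26 > 0  ⇒  inside

inside=yes margin=156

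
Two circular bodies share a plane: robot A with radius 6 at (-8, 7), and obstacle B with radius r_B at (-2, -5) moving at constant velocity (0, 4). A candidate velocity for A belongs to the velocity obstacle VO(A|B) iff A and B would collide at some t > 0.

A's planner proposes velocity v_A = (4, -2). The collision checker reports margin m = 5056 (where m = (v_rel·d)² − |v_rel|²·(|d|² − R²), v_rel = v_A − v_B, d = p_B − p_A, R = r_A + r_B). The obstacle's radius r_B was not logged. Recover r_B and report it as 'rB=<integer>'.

m = 5056
d = (6, -12);  v_rel = (4, -6),  |v_rel|² = 52
v_rel×d = (4)·(-12) − (-6)·(6) = -12
since m = R²·52 − (-12)²:  R² = (144 + 5056) / 52 = 100
R = √100 = 10  ⇒  r_B = 10 − 6 = 4

rB=4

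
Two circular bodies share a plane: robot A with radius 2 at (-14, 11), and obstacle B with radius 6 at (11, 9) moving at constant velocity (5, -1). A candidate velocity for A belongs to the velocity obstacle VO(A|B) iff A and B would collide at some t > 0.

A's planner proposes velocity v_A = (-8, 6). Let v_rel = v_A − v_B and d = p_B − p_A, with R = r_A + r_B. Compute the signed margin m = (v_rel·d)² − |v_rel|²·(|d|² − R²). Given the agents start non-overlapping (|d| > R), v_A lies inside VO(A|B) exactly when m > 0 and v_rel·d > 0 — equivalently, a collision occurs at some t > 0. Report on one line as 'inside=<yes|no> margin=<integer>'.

d = (25, -2),  |d|² = 629;  R = 2+6 = 8,  c = 629−8² = 565
v_rel = (-13, 7),  |v_rel|² = 218;  v_rel·d = (-13)·(25) + (7)·(-2) = -339
218·t² + 678·t + 565 = 0  ⇒  m = (-339)² − 218·565 = -8249
m = -8249 < 0,  v_rel·d = -339 < 0  ⇒  outside

inside=no margin=-8249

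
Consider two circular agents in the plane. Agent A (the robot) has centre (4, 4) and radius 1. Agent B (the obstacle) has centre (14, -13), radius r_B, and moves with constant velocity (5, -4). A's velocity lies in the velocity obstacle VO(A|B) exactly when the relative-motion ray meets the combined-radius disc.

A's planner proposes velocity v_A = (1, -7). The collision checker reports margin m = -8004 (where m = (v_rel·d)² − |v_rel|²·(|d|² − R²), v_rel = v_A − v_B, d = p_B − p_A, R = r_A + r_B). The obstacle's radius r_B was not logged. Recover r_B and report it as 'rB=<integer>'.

m = -8004
d = (10, -17);  v_rel = (-4, -3),  |v_rel|² = 25
v_rel×d = (-4)·(-17) − (-3)·(10) = 98
since m = R²·25 − 98²:  R² = (9604 + -8004) / 25 = 64
R = √64 = 8  ⇒  r_B = 8 − 1 = 7

rB=7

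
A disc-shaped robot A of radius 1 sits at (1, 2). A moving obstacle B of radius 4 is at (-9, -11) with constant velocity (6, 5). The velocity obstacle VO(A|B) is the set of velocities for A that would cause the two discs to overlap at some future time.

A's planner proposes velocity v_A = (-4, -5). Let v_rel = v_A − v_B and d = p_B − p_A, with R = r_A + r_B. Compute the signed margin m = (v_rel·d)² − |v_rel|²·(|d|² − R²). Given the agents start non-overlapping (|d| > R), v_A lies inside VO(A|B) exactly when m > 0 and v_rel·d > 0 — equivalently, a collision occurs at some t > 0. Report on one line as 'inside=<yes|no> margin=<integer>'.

d = (-10, -13),  |d|² = 269;  R = 1+4 = 5,  c = 269−5² = 244
v_rel = (-10, -10),  |v_rel|² = 200;  v_rel·d = (-10)·(-10) + (-10)·(-13) = 230
200·t² − 460·t + 244 = 0  ⇒  m = 230² − 200·244 = 4100
m = 4100 > 0,  v_rel·d = 230 > 0  ⇒  inside

inside=yes margin=4100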